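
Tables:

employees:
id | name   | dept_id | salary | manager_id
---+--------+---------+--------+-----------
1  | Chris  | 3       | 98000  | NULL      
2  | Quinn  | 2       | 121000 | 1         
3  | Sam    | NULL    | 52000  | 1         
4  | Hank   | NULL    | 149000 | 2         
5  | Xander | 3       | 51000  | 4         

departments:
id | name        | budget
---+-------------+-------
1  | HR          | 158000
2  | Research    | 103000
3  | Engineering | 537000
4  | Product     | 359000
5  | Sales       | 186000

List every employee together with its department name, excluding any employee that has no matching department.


INNER JOIN keeps only employees rows whose dept_id matches an id in departments. Walk through each employee:
  - employee 1 (Chris): dept_id=3 -> matches Engineering
  - employee 2 (Quinn): dept_id=2 -> matches Research
  - employee 3 (Sam): dept_id=NULL, no match -> dropped
  - employee 4 (Hank): dept_id=NULL, no match -> dropped
  - employee 5 (Xander): dept_id=3 -> matches Engineering
So 2 of 5 rows are dropped.

SQL:
SELECT a.name, b.name AS department
FROM employees a
INNER JOIN departments b ON a.dept_id = b.id

Result:
name   | department 
-------+------------
Chris  | Engineering
Quinn  | Research   
Xander | Engineering


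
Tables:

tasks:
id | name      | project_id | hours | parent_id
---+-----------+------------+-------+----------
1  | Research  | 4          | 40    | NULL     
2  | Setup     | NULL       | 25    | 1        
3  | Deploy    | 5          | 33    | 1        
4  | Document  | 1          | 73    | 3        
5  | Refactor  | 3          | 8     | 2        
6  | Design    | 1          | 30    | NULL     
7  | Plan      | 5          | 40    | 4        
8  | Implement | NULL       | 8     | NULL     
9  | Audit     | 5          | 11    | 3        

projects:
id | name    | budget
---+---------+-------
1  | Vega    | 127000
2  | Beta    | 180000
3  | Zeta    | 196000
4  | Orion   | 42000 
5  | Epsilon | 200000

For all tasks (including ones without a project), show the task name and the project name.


LEFT JOIN keeps every row from tasks (the left table); where project_id has no match in projects, the project columns become NULL. Walk through each task:
  - task 1 (Research): project_id=4 -> matches Orion
  - task 2 (Setup): project_id=NULL, no match -> kept with NULL
  - task 3 (Deploy): project_id=5 -> matches Epsilon
  - task 4 (Document): project_id=1 -> matches Vega
  - task 5 (Refactor): project_id=3 -> matches Zeta
  - task 6 (Design): project_id=1 -> matches Vega
  - task 7 (Plan): project_id=5 -> matches Epsilon
  - task 8 (Implement): project_id=NULL, no match -> kept with NULL
  - task 9 (Audit): project_id=5 -> matches Epsilon
All 9 rows appear; 2 have NULL project.

SQL:
SELECT a.name, b.name AS project
FROM tasks a
LEFT JOIN projects b ON a.project_id = b.id

Result:
name      | project
----------+--------
Research  | Orion  
Setup     | NULL   
Deploy    | Epsilon
Document  | Vega   
Refactor  | Zeta   
Design    | Vega   
Plan      | Epsilon
Implement | NULL   
Audit     | Epsilon


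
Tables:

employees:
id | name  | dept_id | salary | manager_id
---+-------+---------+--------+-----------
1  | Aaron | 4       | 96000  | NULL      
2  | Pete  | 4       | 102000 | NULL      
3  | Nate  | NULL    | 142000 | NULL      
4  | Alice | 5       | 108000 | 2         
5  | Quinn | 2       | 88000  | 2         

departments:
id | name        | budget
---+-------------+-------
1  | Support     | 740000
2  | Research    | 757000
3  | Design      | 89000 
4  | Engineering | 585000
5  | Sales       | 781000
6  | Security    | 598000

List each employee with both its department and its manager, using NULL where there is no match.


Two LEFT JOINs from the same base table employees: one to departments via dept_id, one to employees itself via manager_id. Both are LEFT so every employee is preserved.
Match against departments:
  - employee 1 (Aaron): dept_id=4 -> matches Engineering
  - employee 2 (Pete): dept_id=4 -> matches Engineering
  - employee 3 (Nate): dept_id=NULL, no match -> kept with NULL
  - employee 4 (Alice): dept_id=5 -> matches Sales
  - employee 5 (Quinn): dept_id=2 -> matches Research
Match against employees (self):
  - employee 1 (Aaron): manager_id=NULL -> NULL
  - employee 2 (Pete): manager_id=NULL -> NULL
  - employee 3 (Nate): manager_id=NULL -> NULL
  - employee 4 (Alice): manager_id=2 -> Pete
  - employee 5 (Quinn): manager_id=2 -> Pete

SQL:
SELECT a.name, b.name AS department, c.name AS manager
FROM employees a
LEFT JOIN departments b ON a.dept_id = b.id
LEFT JOIN employees c ON a.manager_id = c.id

Result:
name  | department  | manager
------+-------------+--------
Aaron | Engineering | NULL   
Pete  | Engineering | NULL   
Nate  | NULL        | NULL   
Alice | Sales       | Pete   
Quinn | Research    | Pete   


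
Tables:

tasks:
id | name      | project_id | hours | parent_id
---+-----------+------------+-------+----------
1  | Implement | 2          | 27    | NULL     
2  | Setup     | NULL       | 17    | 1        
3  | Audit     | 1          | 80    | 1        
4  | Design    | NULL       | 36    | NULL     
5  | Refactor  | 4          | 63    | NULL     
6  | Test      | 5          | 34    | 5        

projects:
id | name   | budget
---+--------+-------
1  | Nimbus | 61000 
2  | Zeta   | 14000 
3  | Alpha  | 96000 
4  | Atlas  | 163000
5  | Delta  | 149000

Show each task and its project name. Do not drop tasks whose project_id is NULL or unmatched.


LEFT JOIN keeps every row from tasks (the left table); where project_id has no match in projects, the project columns become NULL. Walk through each task:
  - task 1 (Implement): project_id=2 -> matches Zeta
  - task 2 (Setup): project_id=NULL, no match -> kept with NULL
  - task 3 (Audit): project_id=1 -> matches Nimbus
  - task 4 (Design): project_id=NULL, no match -> kept with NULL
  - task 5 (Refactor): project_id=4 -> matches Atlas
  - task 6 (Test): project_id=5 -> matches Delta
All 6 rows appear; 2 have NULL project.

SQL:
SELECT a.name, b.name AS project
FROM tasks a
LEFT JOIN projects b ON a.project_id = b.id

Result:
name      | project
----------+--------
Implement | Zeta   
Setup     | NULL   
Audit     | Nimbus 
Design    | NULL   
Refactor  | Atlas  
Test      | Delta  


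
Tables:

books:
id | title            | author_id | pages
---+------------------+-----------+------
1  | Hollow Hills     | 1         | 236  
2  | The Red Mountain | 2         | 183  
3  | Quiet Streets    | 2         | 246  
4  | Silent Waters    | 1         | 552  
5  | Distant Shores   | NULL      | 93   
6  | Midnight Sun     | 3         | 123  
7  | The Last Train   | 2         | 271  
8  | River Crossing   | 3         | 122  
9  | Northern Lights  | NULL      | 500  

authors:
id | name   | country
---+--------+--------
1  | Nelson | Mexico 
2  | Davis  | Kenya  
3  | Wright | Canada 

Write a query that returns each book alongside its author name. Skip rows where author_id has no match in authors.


INNER JOIN keeps only books rows whose author_id matches an id in authors. Walk through each book:
  - book 1 (Hollow Hills): author_id=1 -> matches Nelson
  - book 2 (The Red Mountain): author_id=2 -> matches Davis
  - book 3 (Quiet Streets): author_id=2 -> matches Davis
  - book 4 (Silent Waters): author_id=1 -> matches Nelson
  - book 5 (Distant Shores): author_id=NULL, no match -> dropped
  - book 6 (Midnight Sun): author_id=3 -> matches Wright
  - book 7 (The Last Train): author_id=2 -> matches Davis
  - book 8 (River Crossing): author_id=3 -> matches Wright
  - book 9 (Northern Lights): author_id=NULL, no match -> dropped
So 2 of 9 rows are dropped.

SQL:
SELECT a.title, b.name AS author
FROM books a
INNER JOIN authors b ON a.author_id = b.id

Result:
title            | author
-----------------+-------
Hollow Hills     | Nelson
The Red Mountain | Davis 
Quiet Streets    | Davis 
Silent Waters    | Nelson
Midnight Sun     | Wright
The Last Train   | Davis 
River Crossing   | Wright


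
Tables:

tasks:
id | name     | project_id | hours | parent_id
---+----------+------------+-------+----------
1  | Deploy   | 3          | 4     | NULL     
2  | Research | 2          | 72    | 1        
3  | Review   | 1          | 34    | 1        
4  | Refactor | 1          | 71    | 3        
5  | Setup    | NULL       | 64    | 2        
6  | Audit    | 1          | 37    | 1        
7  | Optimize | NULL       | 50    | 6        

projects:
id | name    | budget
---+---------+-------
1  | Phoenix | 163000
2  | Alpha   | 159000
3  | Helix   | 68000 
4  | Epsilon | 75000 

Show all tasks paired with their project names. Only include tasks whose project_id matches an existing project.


INNER JOIN keeps only tasks rows whose project_id matches an id in projects. Walk through each task:
  - task 1 (Deploy): project_id=3 -> matches Helix
  - task 2 (Research): project_id=2 -> matches Alpha
  - task 3 (Review): project_id=1 -> matches Phoenix
  - task 4 (Refactor): project_id=1 -> matches Phoenix
  - task 5 (Setup): project_id=NULL, no match -> dropped
  - task 6 (Audit): project_id=1 -> matches Phoenix
  - task 7 (Optimize): project_id=NULL, no match -> dropped
So 2 of 7 rows are dropped.

SQL:
SELECT a.name, b.name AS project
FROM tasks a
INNER JOIN projects b ON a.project_id = b.id

Result:
name     | project
---------+--------
Deploy   | Helix  
Research | Alpha  
Review   | Phoenix
Refactor | Phoenix
Audit    | Phoenix


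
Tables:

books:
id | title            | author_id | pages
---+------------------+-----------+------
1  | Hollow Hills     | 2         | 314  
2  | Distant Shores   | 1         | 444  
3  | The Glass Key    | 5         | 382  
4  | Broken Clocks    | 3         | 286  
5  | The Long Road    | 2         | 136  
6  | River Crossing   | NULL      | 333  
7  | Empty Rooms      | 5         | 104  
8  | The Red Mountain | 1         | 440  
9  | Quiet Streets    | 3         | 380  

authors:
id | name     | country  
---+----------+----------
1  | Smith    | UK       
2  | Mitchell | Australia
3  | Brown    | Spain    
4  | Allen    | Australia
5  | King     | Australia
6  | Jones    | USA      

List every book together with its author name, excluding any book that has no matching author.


INNER JOIN keeps only books rows whose author_id matches an id in authors. Walk through each book:
  - book 1 (Hollow Hills): author_id=2 -> matches Mitchell
  - book 2 (Distant Shores): author_id=1 -> matches Smith
  - book 3 (The Glass Key): author_id=5 -> matches King
  - book 4 (Broken Clocks): author_id=3 -> matches Brown
  - book 5 (The Long Road): author_id=2 -> matches Mitchell
  - book 6 (River Crossing): author_id=NULL, no match -> dropped
  - book 7 (Empty Rooms): author_id=5 -> matches King
  - book 8 (The Red Mountain): author_id=1 -> matches Smith
  - book 9 (Quiet Streets): author_id=3 -> matches Brown
So 1 of 9 rows is dropped.

SQL:
SELECT a.title, b.name AS author
FROM books a
INNER JOIN authors b ON a.author_id = b.id

Result:
title            | author  
-----------------+---------
Hollow Hills     | Mitchell
Distant Shores   | Smith   
The Glass Key    | King    
Broken Clocks    | Brown   
The Long Road    | Mitchell
Empty Rooms      | King    
The Red Mountain | Smith   
Quiet Streets    | Brown   


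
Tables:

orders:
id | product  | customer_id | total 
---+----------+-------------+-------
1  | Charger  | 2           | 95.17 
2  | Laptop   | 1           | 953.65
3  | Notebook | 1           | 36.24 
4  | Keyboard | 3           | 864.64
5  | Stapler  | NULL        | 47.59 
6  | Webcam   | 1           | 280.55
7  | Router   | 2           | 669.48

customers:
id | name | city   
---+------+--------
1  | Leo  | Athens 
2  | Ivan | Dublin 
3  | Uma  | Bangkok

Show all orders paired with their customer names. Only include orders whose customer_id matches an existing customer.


INNER JOIN keeps only orders rows whose customer_id matches an id in customers. Walk through each order:
  - order 1 (Charger): customer_id=2 -> matches Ivan
  - order 2 (Laptop): customer_id=1 -> matches Leo
  - order 3 (Notebook): customer_id=1 -> matches Leo
  - order 4 (Keyboard): customer_id=3 -> matches Uma
  - order 5 (Stapler): customer_id=NULL, no match -> dropped
  - order 6 (Webcam): customer_id=1 -> matches Leo
  - order 7 (Router): customer_id=2 -> matches Ivan
So 1 of 7 rows is dropped.

SQL:
SELECT a.product, b.name AS customer
FROM orders a
INNER JOIN customers b ON a.customer_id = b.id

Result:
product  | customer
---------+---------
Charger  | Ivan    
Laptop   | Leo     
Notebook | Leo     
Keyboard | Uma     
Webcam   | Leo     
Router   | Ivan    


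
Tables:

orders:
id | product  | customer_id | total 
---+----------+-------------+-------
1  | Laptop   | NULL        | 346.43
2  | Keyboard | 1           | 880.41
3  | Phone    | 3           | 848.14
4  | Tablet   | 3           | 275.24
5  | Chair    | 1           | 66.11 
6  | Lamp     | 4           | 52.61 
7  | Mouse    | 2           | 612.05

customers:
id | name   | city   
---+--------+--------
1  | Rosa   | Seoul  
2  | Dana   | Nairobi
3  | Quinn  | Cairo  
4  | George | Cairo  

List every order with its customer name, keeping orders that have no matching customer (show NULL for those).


LEFT JOIN keeps every row from orders (the left table); where customer_id has no match in customers, the customer columns become NULL. Walk through each order:
  - order 1 (Laptop): customer_id=NULL, no match -> kept with NULL
  - order 2 (Keyboard): customer_id=1 -> matches Rosa
  - order 3 (Phone): customer_id=3 -> matches Quinn
  - order 4 (Tablet): customer_id=3 -> matches Quinn
  - order 5 (Chair): customer_id=1 -> matches Rosa
  - order 6 (Lamp): customer_id=4 -> matches George
  - order 7 (Mouse): customer_id=2 -> matches Dana
All 7 rows appear; 1 has NULL customer.

SQL:
SELECT a.product, b.name AS customer
FROM orders a
LEFT JOIN customers b ON a.customer_id = b.id

Result:
product  | customer
---------+---------
Laptop   | NULL    
Keyboard | Rosa    
Phone    | Quinn   
Tablet   | Quinn   
Chair    | Rosa    
Lamp     | George  
Mouse    | Dana    


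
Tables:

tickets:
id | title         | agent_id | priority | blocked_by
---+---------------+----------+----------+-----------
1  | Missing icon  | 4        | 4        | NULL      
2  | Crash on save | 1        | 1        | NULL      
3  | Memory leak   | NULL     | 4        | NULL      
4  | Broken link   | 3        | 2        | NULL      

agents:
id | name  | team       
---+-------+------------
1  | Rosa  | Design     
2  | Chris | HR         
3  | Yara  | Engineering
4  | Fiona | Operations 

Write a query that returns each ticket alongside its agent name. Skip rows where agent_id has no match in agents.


INNER JOIN keeps only tickets rows whose agent_id matches an id in agents. Walk through each ticket:
  - ticket 1 (Missing icon): agent_id=4 -> matches Fiona
  - ticket 2 (Crash on save): agent_id=1 -> matches Rosa
  - ticket 3 (Memory leak): agent_id=NULL, no match -> dropped
  - ticket 4 (Broken link): agent_id=3 -> matches Yara
So 1 of 4 rows is dropped.

SQL:
SELECT a.title, b.name AS agent
FROM tickets a
INNER JOIN agents b ON a.agent_id = b.id

Result:
title         | agent
--------------+------
Missing icon  | Fiona
Crash on save | Rosa 
Broken link   | Yara 


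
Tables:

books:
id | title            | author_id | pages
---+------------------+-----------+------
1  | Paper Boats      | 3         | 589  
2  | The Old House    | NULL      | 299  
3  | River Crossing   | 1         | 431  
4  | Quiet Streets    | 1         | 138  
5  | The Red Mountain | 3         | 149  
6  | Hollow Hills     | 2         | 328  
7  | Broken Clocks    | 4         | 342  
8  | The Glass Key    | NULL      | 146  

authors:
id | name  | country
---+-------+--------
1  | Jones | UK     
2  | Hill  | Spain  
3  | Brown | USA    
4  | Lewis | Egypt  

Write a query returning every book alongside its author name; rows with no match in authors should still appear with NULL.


LEFT JOIN keeps every row from books (the left table); where author_id has no match in authors, the author columns become NULL. Walk through each book:
  - book 1 (Paper Boats): author_id=3 -> matches Brown
  - book 2 (The Old House): author_id=NULL, no match -> kept with NULL
  - book 3 (River Crossing): author_id=1 -> matches Jones
  - book 4 (Quiet Streets): author_id=1 -> matches Jones
  - book 5 (The Red Mountain): author_id=3 -> matches Brown
  - book 6 (Hollow Hills): author_id=2 -> matches Hill
  - book 7 (Broken Clocks): author_id=4 -> matches Lewis
  - book 8 (The Glass Key): author_id=NULL, no match -> kept with NULL
All 8 rows appear; 2 have NULL author.

SQL:
SELECT a.title, b.name AS author
FROM books a
LEFT JOIN authors b ON a.author_id = b.id

Result:
title            | author
-----------------+-------
Paper Boats      | Brown 
The Old House    | NULL  
River Crossing   | Jones 
Quiet Streets    | Jones 
The Red Mountain | Brown 
Hollow Hills     | Hill  
Broken Clocks    | Lewis 
The Glass Key    | NULL  


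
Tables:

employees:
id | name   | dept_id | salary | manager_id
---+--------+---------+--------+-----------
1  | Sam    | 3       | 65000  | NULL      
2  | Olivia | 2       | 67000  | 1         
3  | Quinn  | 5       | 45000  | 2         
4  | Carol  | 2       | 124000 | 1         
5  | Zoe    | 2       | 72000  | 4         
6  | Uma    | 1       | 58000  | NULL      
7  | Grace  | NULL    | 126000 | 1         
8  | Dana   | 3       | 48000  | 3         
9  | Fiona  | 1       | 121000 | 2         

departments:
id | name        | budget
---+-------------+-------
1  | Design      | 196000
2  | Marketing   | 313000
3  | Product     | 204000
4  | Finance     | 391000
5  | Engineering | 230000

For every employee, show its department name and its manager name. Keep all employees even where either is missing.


Two LEFT JOINs from the same base table employees: one to departments via dept_id, one to employees itself via manager_id. Both are LEFT so every employee is preserved.
Match against departments:
  - employee 1 (Sam): dept_id=3 -> matches Product
  - employee 2 (Olivia): dept_id=2 -> matches Marketing
  - employee 3 (Quinn): dept_id=5 -> matches Engineering
  - employee 4 (Carol): dept_id=2 -> matches Marketing
  - employee 5 (Zoe): dept_id=2 -> matches Marketing
  - employee 6 (Uma): dept_id=1 -> matches Design
  - employee 7 (Grace): dept_id=NULL, no match -> kept with NULL
  - employee 8 (Dana): dept_id=3 -> matches Product
  - employee 9 (Fiona): dept_id=1 -> matches Design
Match against employees (self):
  - employee 1 (Sam): manager_id=NULL -> NULL
  - employee 2 (Olivia): manager_id=1 -> Sam
  - employee 3 (Quinn): manager_id=2 -> Olivia
  - employee 4 (Carol): manager_id=1 -> Sam
  - employee 5 (Zoe): manager_id=4 -> Carol
  - employee 6 (Uma): manager_id=NULL -> NULL
  - employee 7 (Grace): manager_id=1 -> Sam
  - employee 8 (Dana): manager_id=3 -> Quinn
  - employee 9 (Fiona): manager_id=2 -> Olivia

SQL:
SELECT a.name, b.name AS department, c.name AS manager
FROM employees a
LEFT JOIN departments b ON a.dept_id = b.id
LEFT JOIN employees c ON a.manager_id = c.id

Result:
name   | department  | manager
-------+-------------+--------
Sam    | Product     | NULL   
Olivia | Marketing   | Sam    
Quinn  | Engineering | Olivia 
Carol  | Marketing   | Sam    
Zoe    | Marketing   | Carol  
Uma    | Design      | NULL   
Grace  | NULL        | Sam    
Dana   | Product     | Quinn  
Fiona  | Design      | Olivia 


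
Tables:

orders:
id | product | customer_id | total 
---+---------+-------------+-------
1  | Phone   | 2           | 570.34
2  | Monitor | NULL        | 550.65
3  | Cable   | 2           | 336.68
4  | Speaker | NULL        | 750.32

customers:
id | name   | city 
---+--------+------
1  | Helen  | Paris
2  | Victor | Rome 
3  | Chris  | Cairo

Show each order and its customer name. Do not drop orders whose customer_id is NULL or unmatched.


LEFT JOIN keeps every row from orders (the left table); where customer_id has no match in customers, the customer columns become NULL. Walk through each order:
  - order 1 (Phone): customer_id=2 -> matches Victor
  - order 2 (Monitor): customer_id=NULL, no match -> kept with NULL
  - order 3 (Cable): customer_id=2 -> matches Victor
  - order 4 (Speaker): customer_id=NULL, no match -> kept with NULL
All 4 rows appear; 2 have NULL customer.

SQL:
SELECT a.product, b.name AS customer
FROM orders a
LEFT JOIN customers b ON a.customer_id = b.id

Result:
product | customer
--------+---------
Phone   | Victor  
Monitor | NULL    
Cable   | Victor  
Speaker | NULL    


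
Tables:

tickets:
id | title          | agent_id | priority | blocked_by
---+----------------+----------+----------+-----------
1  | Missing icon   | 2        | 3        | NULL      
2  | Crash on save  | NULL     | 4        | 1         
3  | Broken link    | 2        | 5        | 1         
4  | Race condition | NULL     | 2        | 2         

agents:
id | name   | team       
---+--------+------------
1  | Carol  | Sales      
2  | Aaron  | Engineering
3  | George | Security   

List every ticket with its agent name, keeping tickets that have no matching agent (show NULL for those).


LEFT JOIN keeps every row from tickets (the left table); where agent_id has no match in agents, the agent columns become NULL. Walk through each ticket:
  - ticket 1 (Missing icon): agent_id=2 -> matches Aaron
  - ticket 2 (Crash on save): agent_id=NULL, no match -> kept with NULL
  - ticket 3 (Broken link): agent_id=2 -> matches Aaron
  - ticket 4 (Race condition): agent_id=NULL, no match -> kept with NULL
All 4 rows appear; 2 have NULL agent.

SQL:
SELECT a.title, b.name AS agent
FROM tickets a
LEFT JOIN agents b ON a.agent_id = b.id

Result:
title          | agent
---------------+------
Missing icon   | Aaron
Crash on save  | NULL 
Broken link    | Aaron
Race condition | NULL 


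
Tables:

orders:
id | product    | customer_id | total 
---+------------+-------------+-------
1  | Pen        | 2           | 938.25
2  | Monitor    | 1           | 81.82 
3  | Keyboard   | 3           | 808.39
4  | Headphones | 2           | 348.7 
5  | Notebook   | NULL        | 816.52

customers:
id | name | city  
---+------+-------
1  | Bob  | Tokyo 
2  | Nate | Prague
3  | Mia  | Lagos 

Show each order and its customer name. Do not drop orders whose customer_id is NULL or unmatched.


LEFT JOIN keeps every row from orders (the left table); where customer_id has no match in customers, the customer columns become NULL. Walk through each order:
  - order 1 (Pen): customer_id=2 -> matches Nate
  - order 2 (Monitor): customer_id=1 -> matches Bob
  - order 3 (Keyboard): customer_id=3 -> matches Mia
  - order 4 (Headphones): customer_id=2 -> matches Nate
  - order 5 (Notebook): customer_id=NULL, no match -> kept with NULL
All 5 rows appear; 1 has NULL customer.

SQL:
SELECT a.product, b.name AS customer
FROM orders a
LEFT JOIN customers b ON a.customer_id = b.id

Result:
product    | customer
-----------+---------
Pen        | Nate    
Monitor    | Bob     
Keyboard   | Mia     
Headphones | Nate    
Notebook   | NULL    


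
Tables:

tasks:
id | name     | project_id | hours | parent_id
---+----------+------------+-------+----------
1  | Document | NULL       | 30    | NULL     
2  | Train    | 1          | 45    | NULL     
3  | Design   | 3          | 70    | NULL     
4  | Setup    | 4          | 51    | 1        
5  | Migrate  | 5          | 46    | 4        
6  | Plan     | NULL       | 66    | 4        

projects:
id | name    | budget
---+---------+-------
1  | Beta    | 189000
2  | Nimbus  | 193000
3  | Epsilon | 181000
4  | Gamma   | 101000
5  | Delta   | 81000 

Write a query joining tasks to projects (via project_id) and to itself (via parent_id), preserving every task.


Two LEFT JOINs from the same base table tasks: one to projects via project_id, one to tasks itself via parent_id. Both are LEFT so every task is preserved.
Match against projects:
  - task 1 (Document): project_id=NULL, no match -> kept with NULL
  - task 2 (Train): project_id=1 -> matches Beta
  - task 3 (Design): project_id=3 -> matches Epsilon
  - task 4 (Setup): project_id=4 -> matches Gamma
  - task 5 (Migrate): project_id=5 -> matches Delta
  - task 6 (Plan): project_id=NULL, no match -> kept with NULL
Match against tasks (self):
  - task 1 (Document): parent_id=NULL -> NULL
  - task 2 (Train): parent_id=NULL -> NULL
  - task 3 (Design): parent_id=NULL -> NULL
  - task 4 (Setup): parent_id=1 -> Document
  - task 5 (Migrate): parent_id=4 -> Setup
  - task 6 (Plan): parent_id=4 -> Setup

SQL:
SELECT a.name, b.name AS project, c.name AS parent
FROM tasks a
LEFT JOIN projects b ON a.project_id = b.id
LEFT JOIN tasks c ON a.parent_id = c.id

Result:
name     | project | parent  
---------+---------+---------
Document | NULL    | NULL    
Train    | Beta    | NULL    
Design   | Epsilon | NULL    
Setup    | Gamma   | Document
Migrate  | Delta   | Setup   
Plan     | NULL    | Setup   


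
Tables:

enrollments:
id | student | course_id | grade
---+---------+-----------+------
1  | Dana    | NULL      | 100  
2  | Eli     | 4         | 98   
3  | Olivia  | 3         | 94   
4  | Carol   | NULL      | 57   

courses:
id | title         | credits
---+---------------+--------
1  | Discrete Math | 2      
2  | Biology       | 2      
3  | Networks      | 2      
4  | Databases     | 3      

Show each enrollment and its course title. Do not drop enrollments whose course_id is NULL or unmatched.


LEFT JOIN keeps every row from enrollments (the left table); where course_id has no match in courses, the course columns become NULL. Walk through each enrollment:
  - enrollment 1 (Dana): course_id=NULL, no match -> kept with NULL
  - enrollment 2 (Eli): course_id=4 -> matches Databases
  - enrollment 3 (Olivia): course_id=3 -> matches Networks
  - enrollment 4 (Carol): course_id=NULL, no match -> kept with NULL
All 4 rows appear; 2 have NULL course.

SQL:
SELECT a.student, b.title AS course
FROM enrollments a
LEFT JOIN courses b ON a.course_id = b.id

Result:
student | course   
--------+----------
Dana    | NULL     
Eli     | Databases
Olivia  | Networks 
Carol   | NULL     


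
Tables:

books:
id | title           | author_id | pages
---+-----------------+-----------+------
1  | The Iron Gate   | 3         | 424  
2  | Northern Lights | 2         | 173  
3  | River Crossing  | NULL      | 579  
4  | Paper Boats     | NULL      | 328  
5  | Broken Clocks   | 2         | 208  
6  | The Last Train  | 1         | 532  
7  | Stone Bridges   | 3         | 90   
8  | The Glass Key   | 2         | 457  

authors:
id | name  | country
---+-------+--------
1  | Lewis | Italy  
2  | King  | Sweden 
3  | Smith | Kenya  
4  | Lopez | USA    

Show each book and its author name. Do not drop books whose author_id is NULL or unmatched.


LEFT JOIN keeps every row from books (the left table); where author_id has no match in authors, the author columns become NULL. Walk through each book:
  - book 1 (The Iron Gate): author_id=3 -> matches Smith
  - book 2 (Northern Lights): author_id=2 -> matches King
  - book 3 (River Crossing): author_id=NULL, no match -> kept with NULL
  - book 4 (Paper Boats): author_id=NULL, no match -> kept with NULL
  - book 5 (Broken Clocks): author_id=2 -> matches King
  - book 6 (The Last Train): author_id=1 -> matches Lewis
  - book 7 (Stone Bridges): author_id=3 -> matches Smith
  - book 8 (The Glass Key): author_id=2 -> matches King
All 8 rows appear; 2 have NULL author.

SQL:
SELECT a.title, b.name AS author
FROM books a
LEFT JOIN authors b ON a.author_id = b.id

Result:
title           | author
----------------+-------
The Iron Gate   | Smith 
Northern Lights | King  
River Crossing  | NULL  
Paper Boats     | NULL  
Broken Clocks   | King  
The Last Train  | Lewis 
Stone Bridges   | Smith 
The Glass Key   | King  


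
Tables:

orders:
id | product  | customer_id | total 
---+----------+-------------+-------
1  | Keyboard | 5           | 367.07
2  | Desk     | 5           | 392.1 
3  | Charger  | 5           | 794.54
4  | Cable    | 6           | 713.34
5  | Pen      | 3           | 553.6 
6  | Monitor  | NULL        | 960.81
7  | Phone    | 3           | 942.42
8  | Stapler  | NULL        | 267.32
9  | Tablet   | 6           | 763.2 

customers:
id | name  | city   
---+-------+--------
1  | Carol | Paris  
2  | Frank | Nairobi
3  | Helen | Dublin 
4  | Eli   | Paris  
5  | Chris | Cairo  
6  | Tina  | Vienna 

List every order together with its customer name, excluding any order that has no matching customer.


INNER JOIN keeps only orders rows whose customer_id matches an id in customers. Walk through each order:
  - order 1 (Keyboard): customer_id=5 -> matches Chris
  - order 2 (Desk): customer_id=5 -> matches Chris
  - order 3 (Charger): customer_id=5 -> matches Chris
  - order 4 (Cable): customer_id=6 -> matches Tina
  - order 5 (Pen): customer_id=3 -> matches Helen
  - order 6 (Monitor): customer_id=NULL, no match -> dropped
  - order 7 (Phone): customer_id=3 -> matches Helen
  - order 8 (Stapler): customer_id=NULL, no match -> dropped
  - order 9 (Tablet): customer_id=6 -> matches Tina
So 2 of 9 rows are dropped.

SQL:
SELECT a.product, b.name AS customer
FROM orders a
INNER JOIN customers b ON a.customer_id = b.id

Result:
product  | customer
---------+---------
Keyboard | Chris   
Desk     | Chris   
Charger  | Chris   
Cable    | Tina    
Pen      | Helen   
Phone    | Helen   
Tablet   | Tina    


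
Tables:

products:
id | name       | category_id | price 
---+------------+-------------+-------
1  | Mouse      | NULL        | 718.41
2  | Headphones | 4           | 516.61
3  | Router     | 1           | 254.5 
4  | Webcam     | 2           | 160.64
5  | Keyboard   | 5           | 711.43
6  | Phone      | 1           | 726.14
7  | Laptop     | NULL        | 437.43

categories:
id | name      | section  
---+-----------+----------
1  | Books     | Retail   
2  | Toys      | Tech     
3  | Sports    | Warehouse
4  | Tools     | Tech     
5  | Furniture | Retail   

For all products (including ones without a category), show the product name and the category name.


LEFT JOIN keeps every row from products (the left table); where category_id has no match in categories, the category columns become NULL. Walk through each product:
  - product 1 (Mouse): category_id=NULL, no match -> kept with NULL
  - product 2 (Headphones): category_id=4 -> matches Tools
  - product 3 (Router): category_id=1 -> matches Books
  - product 4 (Webcam): category_id=2 -> matches Toys
  - product 5 (Keyboard): category_id=5 -> matches Furniture
  - product 6 (Phone): category_id=1 -> matches Books
  - product 7 (Laptop): category_id=NULL, no match -> kept with NULL
All 7 rows appear; 2 have NULL category.

SQL:
SELECT a.name, b.name AS category
FROM products a
LEFT JOIN categories b ON a.category_id = b.id

Result:
name       | category 
-----------+----------
Mouse      | NULL     
Headphones | Tools    
Router     | Books    
Webcam     | Toys     
Keyboard   | Furniture
Phone      | Books    
Laptop     | NULL     


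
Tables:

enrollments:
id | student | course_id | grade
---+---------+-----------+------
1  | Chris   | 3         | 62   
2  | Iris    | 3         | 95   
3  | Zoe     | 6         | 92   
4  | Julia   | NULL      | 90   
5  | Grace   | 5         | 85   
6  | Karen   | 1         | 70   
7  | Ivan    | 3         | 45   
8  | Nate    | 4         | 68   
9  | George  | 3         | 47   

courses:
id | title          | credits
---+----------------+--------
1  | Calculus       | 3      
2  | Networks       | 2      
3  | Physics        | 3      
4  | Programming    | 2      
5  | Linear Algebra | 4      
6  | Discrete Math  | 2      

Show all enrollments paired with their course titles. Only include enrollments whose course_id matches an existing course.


INNER JOIN keeps only enrollments rows whose course_id matches an id in courses. Walk through each enrollment:
  - enrollment 1 (Chris): course_id=3 -> matches Physics
  - enrollment 2 (Iris): course_id=3 -> matches Physics
  - enrollment 3 (Zoe): course_id=6 -> matches Discrete Math
  - enrollment 4 (Julia): course_id=NULL, no match -> dropped
  - enrollment 5 (Grace): course_id=5 -> matches Linear Algebra
  - enrollment 6 (Karen): course_id=1 -> matches Calculus
  - enrollment 7 (Ivan): course_id=3 -> matches Physics
  - enrollment 8 (Nate): course_id=4 -> matches Programming
  - enrollment 9 (George): course_id=3 -> matches Physics
So 1 of 9 rows is dropped.

SQL:
SELECT a.student, b.title AS course
FROM enrollments a
INNER JOIN courses b ON a.course_id = b.id

Result:
student | course        
--------+---------------
Chris   | Physics       
Iris    | Physics       
Zoe     | Discrete Math 
Grace   | Linear Algebra
Karen   | Calculus      
Ivan    | Physics       
Nate    | Programming   
George  | Physics       


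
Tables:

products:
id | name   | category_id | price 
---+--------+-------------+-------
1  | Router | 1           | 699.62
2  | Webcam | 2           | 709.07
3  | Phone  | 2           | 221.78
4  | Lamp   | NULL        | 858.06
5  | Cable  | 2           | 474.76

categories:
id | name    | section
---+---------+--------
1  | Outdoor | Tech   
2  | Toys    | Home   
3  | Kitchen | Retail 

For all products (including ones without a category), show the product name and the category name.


LEFT JOIN keeps every row from products (the left table); where category_id has no match in categories, the category columns become NULL. Walk through each product:
  - product 1 (Router): category_id=1 -> matches Outdoor
  - product 2 (Webcam): category_id=2 -> matches Toys
  - product 3 (Phone): category_id=2 -> matches Toys
  - product 4 (Lamp): category_id=NULL, no match -> kept with NULL
  - product 5 (Cable): category_id=2 -> matches Toys
All 5 rows appear; 1 has NULL category.

SQL:
SELECT a.name, b.name AS category
FROM products a
LEFT JOIN categories b ON a.category_id = b.id

Result:
name   | category
-------+---------
Router | Outdoor 
Webcam | Toys    
Phone  | Toys    
Lamp   | NULL    
Cable  | Toys    


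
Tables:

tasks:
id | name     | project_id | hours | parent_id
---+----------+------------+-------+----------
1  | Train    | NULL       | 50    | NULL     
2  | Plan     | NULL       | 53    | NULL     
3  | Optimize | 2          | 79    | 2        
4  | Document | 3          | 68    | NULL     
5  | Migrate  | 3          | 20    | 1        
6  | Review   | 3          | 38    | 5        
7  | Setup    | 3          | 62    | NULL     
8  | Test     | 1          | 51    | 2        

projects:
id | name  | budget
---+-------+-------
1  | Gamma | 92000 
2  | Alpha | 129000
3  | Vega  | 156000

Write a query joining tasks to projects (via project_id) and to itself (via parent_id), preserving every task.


Two LEFT JOINs from the same base table tasks: one to projects via project_id, one to tasks itself via parent_id. Both are LEFT so every task is preserved.
Match against projects:
  - task 1 (Train): project_id=NULL, no match -> kept with NULL
  - task 2 (Plan): project_id=NULL, no match -> kept with NULL
  - task 3 (Optimize): project_id=2 -> matches Alpha
  - task 4 (Document): project_id=3 -> matches Vega
  - task 5 (Migrate): project_id=3 -> matches Vega
  - task 6 (Review): project_id=3 -> matches Vega
  - task 7 (Setup): project_id=3 -> matches Vega
  - task 8 (Test): project_id=1 -> matches Gamma
Match against tasks (self):
  - task 1 (Train): parent_id=NULL -> NULL
  - task 2 (Plan): parent_id=NULL -> NULL
  - task 3 (Optimize): parent_id=2 -> Plan
  - task 4 (Document): parent_id=NULL -> NULL
  - task 5 (Migrate): parent_id=1 -> Train
  - task 6 (Review): parent_id=5 -> Migrate
  - task 7 (Setup): parent_id=NULL -> NULL
  - task 8 (Test): parent_id=2 -> Plan

SQL:
SELECT a.name, b.name AS project, c.name AS parent
FROM tasks a
LEFT JOIN projects b ON a.project_id = b.id
LEFT JOIN tasks c ON a.parent_id = c.id

Result:
name     | project | parent 
---------+---------+--------
Train    | NULL    | NULL   
Plan     | NULL    | NULL   
Optimize | Alpha   | Plan   
Document | Vega    | NULL   
Migrate  | Vega    | Train  
Review   | Vega    | Migrate
Setup    | Vega    | NULL   
Test     | Gamma   | Plan   


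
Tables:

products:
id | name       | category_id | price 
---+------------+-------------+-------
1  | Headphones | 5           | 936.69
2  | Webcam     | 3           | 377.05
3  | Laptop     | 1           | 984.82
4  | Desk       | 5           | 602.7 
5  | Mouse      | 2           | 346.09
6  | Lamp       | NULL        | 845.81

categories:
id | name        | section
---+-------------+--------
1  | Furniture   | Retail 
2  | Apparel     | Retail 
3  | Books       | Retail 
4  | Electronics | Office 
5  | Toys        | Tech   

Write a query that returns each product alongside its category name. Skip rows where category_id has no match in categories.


INNER JOIN keeps only products rows whose category_id matches an id in categories. Walk through each product:
  - product 1 (Headphones): category_id=5 -> matches Toys
  - product 2 (Webcam): category_id=3 -> matches Books
  - product 3 (Laptop): category_id=1 -> matches Furniture
  - product 4 (Desk): category_id=5 -> matches Toys
  - product 5 (Mouse): category_id=2 -> matches Apparel
  - product 6 (Lamp): category_id=NULL, no match -> dropped
So 1 of 6 rows is dropped.

SQL:
SELECT a.name, b.name AS category
FROM products a
INNER JOIN categories b ON a.category_id = b.id

Result:
name       | category 
-----------+----------
Headphones | Toys     
Webcam     | Books    
Laptop     | Furniture
Desk       | Toys     
Mouse      | Apparel  


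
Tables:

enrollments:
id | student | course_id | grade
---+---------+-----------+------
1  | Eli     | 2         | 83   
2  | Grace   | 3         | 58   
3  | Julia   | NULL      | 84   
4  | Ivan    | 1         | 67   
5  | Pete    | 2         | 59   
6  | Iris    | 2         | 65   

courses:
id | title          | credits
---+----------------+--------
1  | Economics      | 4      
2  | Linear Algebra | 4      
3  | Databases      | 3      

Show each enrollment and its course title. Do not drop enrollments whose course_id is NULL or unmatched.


LEFT JOIN keeps every row from enrollments (the left table); where course_id has no match in courses, the course columns become NULL. Walk through each enrollment:
  - enrollment 1 (Eli): course_id=2 -> matches Linear Algebra
  - enrollment 2 (Grace): course_id=3 -> matches Databases
  - enrollment 3 (Julia): course_id=NULL, no match -> kept with NULL
  - enrollment 4 (Ivan): course_id=1 -> matches Economics
  - enrollment 5 (Pete): course_id=2 -> matches Linear Algebra
  - enrollment 6 (Iris): course_id=2 -> matches Linear Algebra
All 6 rows appear; 1 has NULL course.

SQL:
SELECT a.student, b.title AS course
FROM enrollments a
LEFT JOIN courses b ON a.course_id = b.id

Result:
student | course        
--------+---------------
Eli     | Linear Algebra
Grace   | Databases     
Julia   | NULL          
Ivan    | Economics     
Pete    | Linear Algebra
Iris    | Linear Algebra


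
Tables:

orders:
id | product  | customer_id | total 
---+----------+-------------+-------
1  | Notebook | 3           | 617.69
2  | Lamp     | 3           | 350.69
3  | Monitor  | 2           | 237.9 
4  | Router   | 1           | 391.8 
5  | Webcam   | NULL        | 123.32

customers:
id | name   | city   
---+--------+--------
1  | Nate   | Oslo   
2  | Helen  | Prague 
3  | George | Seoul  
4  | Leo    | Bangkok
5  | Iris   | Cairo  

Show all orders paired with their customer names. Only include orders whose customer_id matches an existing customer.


INNER JOIN keeps only orders rows whose customer_id matches an id in customers. Walk through each order:
  - order 1 (Notebook): customer_id=3 -> matches George
  - order 2 (Lamp): customer_id=3 -> matches George
  - order 3 (Monitor): customer_id=2 -> matches Helen
  - order 4 (Router): customer_id=1 -> matches Nate
  - order 5 (Webcam): customer_id=NULL, no match -> dropped
So 1 of 5 rows is dropped.

SQL:
SELECT a.product, b.name AS customer
FROM orders a
INNER JOIN customers b ON a.customer_id = b.id

Result:
product  | customer
---------+---------
Notebook | George  
Lamp     | George  
Monitor  | Helen   
Router   | Nate    


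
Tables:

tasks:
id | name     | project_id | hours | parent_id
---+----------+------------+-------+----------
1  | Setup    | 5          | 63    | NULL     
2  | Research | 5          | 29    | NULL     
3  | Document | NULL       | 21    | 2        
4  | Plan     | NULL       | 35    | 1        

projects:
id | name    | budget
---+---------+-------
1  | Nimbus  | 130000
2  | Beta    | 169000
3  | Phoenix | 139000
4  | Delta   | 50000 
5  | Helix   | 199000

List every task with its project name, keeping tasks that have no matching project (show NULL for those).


LEFT JOIN keeps every row from tasks (the left table); where project_id has no match in projects, the project columns become NULL. Walk through each task:
  - task 1 (Setup): project_id=5 -> matches Helix
  - task 2 (Research): project_id=5 -> matches Helix
  - task 3 (Document): project_id=NULL, no match -> kept with NULL
  - task 4 (Plan): project_id=NULL, no match -> kept with NULL
All 4 rows appear; 2 have NULL project.

SQL:
SELECT a.name, b.name AS project
FROM tasks a
LEFT JOIN projects b ON a.project_id = b.id

Result:
name     | project
---------+--------
Setup    | Helix  
Research | Helix  
Document | NULL   
Plan     | NULL   
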